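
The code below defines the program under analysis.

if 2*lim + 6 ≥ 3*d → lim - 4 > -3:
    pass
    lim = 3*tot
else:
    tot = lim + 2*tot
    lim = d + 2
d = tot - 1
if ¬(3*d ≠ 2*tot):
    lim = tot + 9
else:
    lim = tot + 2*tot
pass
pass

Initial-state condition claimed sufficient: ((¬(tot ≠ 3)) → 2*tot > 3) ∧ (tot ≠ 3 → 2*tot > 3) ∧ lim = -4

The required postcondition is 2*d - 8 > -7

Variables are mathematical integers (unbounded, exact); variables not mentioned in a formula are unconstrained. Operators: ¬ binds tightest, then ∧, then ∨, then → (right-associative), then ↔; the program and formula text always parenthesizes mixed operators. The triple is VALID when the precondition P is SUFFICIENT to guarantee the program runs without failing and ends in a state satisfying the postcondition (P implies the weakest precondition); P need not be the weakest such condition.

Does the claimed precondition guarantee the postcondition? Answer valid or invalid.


Working backward. After the program, the postcondition 2*d - 8 > -7 must hold; in canonical form it is 2*d > 1.
Before skip: 2*d > 1
Before skip: 2*d > 1
Then branch requires 2*d > 1; else branch requires 2*d > 1.
Before the if: ((¬(3*d ≠ 2*tot)) → 2*d > 1) ∧ (3*d ≠ 2*tot → 2*d > 1)
Before d := tot - 1: ((¬(tot ≠ 3)) → 2*tot > 3) ∧ (tot ≠ 3 → 2*tot > 3)
Then branch requires ((¬(tot ≠ 3)) → 2*tot > 3) ∧ (tot ≠ 3 → 2*tot > 3); else branch requires ((¬(lim + 2*tot ≠ 3)) → 2*lim + 4*tot > 3) ∧ (lim + 2*tot ≠ 3 → 2*lim + 4*tot > 3).
Before the if: ((2*lim ≥ 3*d - 6 → lim > 1) → (((¬(tot ≠ 3)) → 2*tot > 3) ∧ (tot ≠ 3 → 2*tot > 3))) ∧ ((¬(2*lim ≥ 3*d - 6 → lim > 1)) → (((¬(lim + 2*tot ≠ 3)) → 2*lim + 4*tot > 3) ∧ (lim + 2*tot ≠ 3 → 2*lim + 4*tot > 3)))
The weakest precondition is ((2*lim ≥ 3*d - 6 → lim > 1) → (((¬(tot ≠ 3)) → 2*tot > 3) ∧ (tot ≠ 3 → 2*tot > 3))) ∧ ((¬(2*lim ≥ 3*d - 6 → lim > 1)) → (((¬(lim + 2*tot ≠ 3)) → 2*lim + 4*tot > 3) ∧ (lim + 2*tot ≠ 3 → 2*lim + 4*tot > 3))).
Check whether ((¬(tot ≠ 3)) → 2*tot > 3) ∧ (tot ≠ 3 → 2*tot > 3) ∧ lim = -4 implies it.
Countermodel: at the initial state d = -1, lim = -4, tot = 2, the precondition holds but the weakest precondition fails.
Answer: invalid


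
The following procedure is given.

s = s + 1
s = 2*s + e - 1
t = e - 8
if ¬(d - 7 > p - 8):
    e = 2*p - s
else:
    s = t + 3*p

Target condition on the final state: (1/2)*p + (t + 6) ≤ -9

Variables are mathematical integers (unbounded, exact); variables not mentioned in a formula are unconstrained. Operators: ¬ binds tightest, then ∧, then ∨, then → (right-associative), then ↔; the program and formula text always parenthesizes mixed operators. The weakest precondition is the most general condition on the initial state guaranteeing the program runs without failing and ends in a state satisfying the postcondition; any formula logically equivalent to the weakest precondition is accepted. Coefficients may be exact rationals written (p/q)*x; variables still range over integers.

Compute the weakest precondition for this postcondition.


Working backward. After the program, the postcondition (1/2)*p + (t + 6) ≤ -9 must hold; in canonical form it is (1/2)*p + t ≤ -15.
Then branch requires (1/2)*p + t ≤ -15; else branch requires (1/2)*p + t ≤ -15.
Before the if: ((¬(d > p - 1)) → (1/2)*p + t ≤ -15) ∧ (d > p - 1 → (1/2)*p + t ≤ -15)
Before t := e - 8: ((¬(d > p - 1)) → e + (1/2)*p ≤ -7) ∧ (d > p - 1 → e + (1/2)*p ≤ -7)
Before s := 2*s + e - 1: ((¬(d > p - 1)) → e + (1/2)*p ≤ -7) ∧ (d > p - 1 → e + (1/2)*p ≤ -7)
Before s := s + 1: ((¬(d > p - 1)) → e + (1/2)*p ≤ -7) ∧ (d > p - 1 → e + (1/2)*p ≤ -7)
Answer: WP = ((¬(d > p - 1)) → e + (1/2)*p ≤ -7) ∧ (d > p - 1 → e + (1/2)*p ≤ -7)


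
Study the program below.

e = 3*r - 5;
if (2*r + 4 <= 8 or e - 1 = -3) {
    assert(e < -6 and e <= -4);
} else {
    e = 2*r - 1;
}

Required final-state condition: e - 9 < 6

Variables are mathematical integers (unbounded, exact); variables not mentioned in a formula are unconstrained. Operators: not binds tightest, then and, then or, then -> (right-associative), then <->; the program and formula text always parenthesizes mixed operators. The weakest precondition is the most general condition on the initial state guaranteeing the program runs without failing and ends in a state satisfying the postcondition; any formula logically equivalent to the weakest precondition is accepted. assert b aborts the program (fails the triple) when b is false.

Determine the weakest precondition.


Working backward. After the program, the postcondition e - 9 < 6 must hold; in canonical form it is e < 15.
Then branch requires e < -6 and e <= -4 and e < 15; else branch requires 2*r < 16.
Before the if: ((2*r <= 4 or e = -2) -> (e < -6 and e <= -4 and e < 15)) and ((not (2*r <= 4 or e = -2)) -> 2*r < 16)
Before e := 3*r - 5: ((2*r <= 4 or 3*r = 3) -> (3*r < -1 and 3*r <= 1 and 3*r < 20)) and ((not (2*r <= 4 or 3*r = 3)) -> 2*r < 16)
Answer: WP = ((2*r <= 4 or 3*r = 3) -> (3*r < -1 and 3*r <= 1 and 3*r < 20)) and ((not (2*r <= 4 or 3*r = 3)) -> 2*r < 16)


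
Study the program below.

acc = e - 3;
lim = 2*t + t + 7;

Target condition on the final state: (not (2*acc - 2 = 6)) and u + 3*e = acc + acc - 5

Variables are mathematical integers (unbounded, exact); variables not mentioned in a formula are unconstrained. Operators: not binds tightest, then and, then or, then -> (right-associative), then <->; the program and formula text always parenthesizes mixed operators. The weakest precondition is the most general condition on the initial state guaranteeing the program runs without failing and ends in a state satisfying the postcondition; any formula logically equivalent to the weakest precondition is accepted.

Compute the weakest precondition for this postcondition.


Working backward. After the program, the postcondition (not (2*acc - 2 = 6)) and u + 3*e = acc + acc - 5 must hold; in canonical form it is (not (2*acc = 8)) and 3*e + u = 2*acc - 5.
Before lim := 2*t + t + 7: (not (2*acc = 8)) and 3*e + u = 2*acc - 5
Before acc := e - 3: (not (2*e = 14)) and e + u = -11
Answer: WP = (not (2*e = 14)) and e + u = -11


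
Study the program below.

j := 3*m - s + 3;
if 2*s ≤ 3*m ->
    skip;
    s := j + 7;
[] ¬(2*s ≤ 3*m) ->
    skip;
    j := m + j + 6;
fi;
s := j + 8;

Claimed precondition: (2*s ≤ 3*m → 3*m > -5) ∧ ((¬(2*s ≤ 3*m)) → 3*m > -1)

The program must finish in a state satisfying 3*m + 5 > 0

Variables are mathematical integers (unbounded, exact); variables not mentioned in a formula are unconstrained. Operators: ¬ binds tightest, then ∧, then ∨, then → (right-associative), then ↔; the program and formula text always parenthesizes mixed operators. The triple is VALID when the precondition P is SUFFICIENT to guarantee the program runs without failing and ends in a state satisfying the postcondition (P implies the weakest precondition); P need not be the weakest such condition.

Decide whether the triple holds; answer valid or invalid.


Working backward. After the program, the postcondition 3*m + 5 > 0 must hold; in canonical form it is 3*m > -5.
Before s := j + 8: 3*m > -5
Then branch requires 3*m > -5; else branch requires 3*m > -5.
Before the if: (2*s ≤ 3*m → 3*m > -5) ∧ ((¬(2*s ≤ 3*m)) → 3*m > -5)
Before j := 3*m - s + 3: (2*s ≤ 3*m → 3*m > -5) ∧ ((¬(2*s ≤ 3*m)) → 3*m > -5)
The weakest precondition is (2*s ≤ 3*m → 3*m > -5) ∧ ((¬(2*s ≤ 3*m)) → 3*m > -5).
Check whether (2*s ≤ 3*m → 3*m > -5) ∧ ((¬(2*s ≤ 3*m)) → 3*m > -1) implies it.
Every state satisfying the precondition satisfies the weakest precondition: the implication holds.
Answer: valid


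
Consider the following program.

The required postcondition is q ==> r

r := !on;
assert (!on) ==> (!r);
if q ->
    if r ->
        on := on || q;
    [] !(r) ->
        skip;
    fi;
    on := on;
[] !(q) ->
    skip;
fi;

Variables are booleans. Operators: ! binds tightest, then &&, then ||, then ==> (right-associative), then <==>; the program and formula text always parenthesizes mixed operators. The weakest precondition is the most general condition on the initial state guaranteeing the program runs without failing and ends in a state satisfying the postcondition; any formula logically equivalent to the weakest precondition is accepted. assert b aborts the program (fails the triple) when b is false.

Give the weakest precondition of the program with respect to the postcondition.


Working backward. After the program, q ==> r must hold.
Then branch requires (r ==> (q ==> r)) && ((!r) ==> (q ==> r)); else branch requires q ==> r.
Before the if: (q ==> ((r ==> (q ==> r)) && ((!r) ==> (q ==> r)))) && ((!q) ==> (q ==> r))
Before assert (!on) ==> (!r): ((!on) ==> (!r)) && (q ==> ((r ==> (q ==> r)) && ((!r) ==> (q ==> r)))) && ((!q) ==> (q ==> r))
Before r := !on: ((!on) ==> on) && (q ==> (((!on) ==> (q ==> (!on))) && (on ==> (q ==> (!on))))) && ((!q) ==> (q ==> (!on)))
Answer: WP = ((!on) ==> on) && (q ==> (((!on) ==> (q ==> (!on))) && (on ==> (q ==> (!on))))) && ((!q) ==> (q ==> (!on)))


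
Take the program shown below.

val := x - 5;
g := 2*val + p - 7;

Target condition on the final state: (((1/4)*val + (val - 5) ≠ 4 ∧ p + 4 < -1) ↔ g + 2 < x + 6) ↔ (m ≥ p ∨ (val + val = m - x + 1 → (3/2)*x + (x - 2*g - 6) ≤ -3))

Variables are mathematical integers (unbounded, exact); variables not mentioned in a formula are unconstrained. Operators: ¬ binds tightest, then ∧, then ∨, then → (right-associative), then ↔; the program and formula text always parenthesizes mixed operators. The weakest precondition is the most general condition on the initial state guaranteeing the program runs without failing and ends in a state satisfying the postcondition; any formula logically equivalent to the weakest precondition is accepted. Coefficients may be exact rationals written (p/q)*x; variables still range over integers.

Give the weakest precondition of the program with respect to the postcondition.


Working backward. After the program, the postcondition (((1/4)*val + (val - 5) ≠ 4 ∧ p + 4 < -1) ↔ g + 2 < x + 6) ↔ (m ≥ p ∨ (val + val = m - x + 1 → (3/2)*x + (x - 2*g - 6) ≤ -3)) must hold; in canonical form it is (((5/4)*val ≠ 9 ∧ p < -5) ↔ g < x + 4) ↔ (m ≥ p ∨ (2*val + x = m + 1 → (5/2)*x ≤ 2*g + 3)).
Before g := 2*val + p - 7: (((5/4)*val ≠ 9 ∧ p < -5) ↔ p + 2*val < x + 11) ↔ (m ≥ p ∨ (2*val + x = m + 1 → (5/2)*x ≤ 2*p + 4*val - 11))
Before val := x - 5: (((5/4)*x ≠ 61/4 ∧ p < -5) ↔ p + x < 21) ↔ (m ≥ p ∨ (3*x = m + 11 → 2*p + (3/2)*x ≥ 31))
Answer: WP = (((5/4)*x ≠ 61/4 ∧ p < -5) ↔ p + x < 21) ↔ (m ≥ p ∨ (3*x = m + 11 → 2*p + (3/2)*x ≥ 31))


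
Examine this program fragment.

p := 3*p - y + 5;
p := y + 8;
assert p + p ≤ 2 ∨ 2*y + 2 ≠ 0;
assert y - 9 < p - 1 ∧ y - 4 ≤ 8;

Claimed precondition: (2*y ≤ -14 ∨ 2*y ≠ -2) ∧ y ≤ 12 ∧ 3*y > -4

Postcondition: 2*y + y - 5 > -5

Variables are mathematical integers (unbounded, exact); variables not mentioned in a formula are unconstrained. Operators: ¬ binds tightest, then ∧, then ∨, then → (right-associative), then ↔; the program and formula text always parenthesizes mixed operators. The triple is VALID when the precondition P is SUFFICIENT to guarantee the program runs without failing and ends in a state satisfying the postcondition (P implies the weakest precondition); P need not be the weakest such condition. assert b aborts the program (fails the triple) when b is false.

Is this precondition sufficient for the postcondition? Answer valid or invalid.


Working backward. After the program, the postcondition 2*y + y - 5 > -5 must hold; in canonical form it is 3*y > 0.
Before assert y - 9 < p - 1 ∧ y - 4 ≤ 8: y < p + 8 ∧ y ≤ 12 ∧ 3*y > 0
Before assert p + p ≤ 2 ∨ 2*y + 2 ≠ 0: (2*p ≤ 2 ∨ 2*y ≠ -2) ∧ y < p + 8 ∧ y ≤ 12 ∧ 3*y > 0
Before p := y + 8: (2*y ≤ -14 ∨ 2*y ≠ -2) ∧ y ≤ 12 ∧ 3*y > 0
Before p := 3*p - y + 5: (2*y ≤ -14 ∨ 2*y ≠ -2) ∧ y ≤ 12 ∧ 3*y > 0
The weakest precondition is (2*y ≤ -14 ∨ 2*y ≠ -2) ∧ y ≤ 12 ∧ 3*y > 0.
Check whether (2*y ≤ -14 ∨ 2*y ≠ -2) ∧ y ≤ 12 ∧ 3*y > -4 implies it.
Countermodel: at the initial state y = 0, the precondition holds but the weakest precondition fails.
Answer: invalid


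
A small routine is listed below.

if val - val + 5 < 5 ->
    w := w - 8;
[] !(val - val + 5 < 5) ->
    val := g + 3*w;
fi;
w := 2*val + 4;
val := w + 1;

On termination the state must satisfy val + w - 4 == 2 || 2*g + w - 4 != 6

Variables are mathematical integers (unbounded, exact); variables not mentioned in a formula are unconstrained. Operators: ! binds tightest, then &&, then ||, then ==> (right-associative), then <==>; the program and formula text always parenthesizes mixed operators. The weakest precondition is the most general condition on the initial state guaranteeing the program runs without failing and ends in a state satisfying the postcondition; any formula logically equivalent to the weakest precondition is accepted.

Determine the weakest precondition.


Working backward. After the program, the postcondition val + w - 4 == 2 || 2*g + w - 4 != 6 must hold; in canonical form it is val + w == 6 || 2*g + w != 10.
Before val := w + 1: 2*w == 5 || 2*g + w != 10
Before w := 2*val + 4: 4*val == -3 || 2*g + 2*val != 6
Then branch requires 4*val == -3 || 2*g + 2*val != 6; else branch requires 4*g + 12*w == -3 || 4*g + 6*w != 6.
Before the if: 4*g + 12*w == -3 || 4*g + 6*w != 6
Answer: WP = 4*g + 12*w == -3 || 4*g + 6*w != 6


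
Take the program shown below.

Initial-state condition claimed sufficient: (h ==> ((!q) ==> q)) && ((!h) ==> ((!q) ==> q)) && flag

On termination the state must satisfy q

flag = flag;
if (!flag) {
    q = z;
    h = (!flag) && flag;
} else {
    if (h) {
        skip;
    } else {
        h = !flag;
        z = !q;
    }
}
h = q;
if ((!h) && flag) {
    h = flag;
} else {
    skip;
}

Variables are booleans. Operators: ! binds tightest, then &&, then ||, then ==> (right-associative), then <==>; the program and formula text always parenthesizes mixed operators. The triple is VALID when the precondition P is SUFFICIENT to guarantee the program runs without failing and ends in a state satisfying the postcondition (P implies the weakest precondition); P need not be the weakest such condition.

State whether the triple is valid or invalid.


Working backward. After the program, q must hold.
Then branch requires q; else branch requires q.
Before the if: (((!h) && flag) ==> q) && ((!((!h) && flag)) ==> q)
Before h := q: (((!q) && flag) ==> q) && ((!((!q) && flag)) ==> q)
Then branch requires (((!z) && flag) ==> z) && ((!((!z) && flag)) ==> z); else branch requires (h ==> ((((!q) && flag) ==> q) && ((!((!q) && flag)) ==> q))) && ((!h) ==> ((((!q) && flag) ==> q) && ((!((!q) && flag)) ==> q))).
Before the if: ((!flag) ==> ((((!z) && flag) ==> z) && ((!((!z) && flag)) ==> z))) && (flag ==> ((h ==> ((((!q) && flag) ==> q) && ((!((!q) && flag)) ==> q))) && ((!h) ==> ((((!q) && flag) ==> q) && ((!((!q) && flag)) ==> q)))))
Before flag := flag: ((!flag) ==> ((((!z) && flag) ==> z) && ((!((!z) && flag)) ==> z))) && (flag ==> ((h ==> ((((!q) && flag) ==> q) && ((!((!q) && flag)) ==> q))) && ((!h) ==> ((((!q) && flag) ==> q) && ((!((!q) && flag)) ==> q)))))
The weakest precondition is ((!flag) ==> ((((!z) && flag) ==> z) && ((!((!z) && flag)) ==> z))) && (flag ==> ((h ==> ((((!q) && flag) ==> q) && ((!((!q) && flag)) ==> q))) && ((!h) ==> ((((!q) && flag) ==> q) && ((!((!q) && flag)) ==> q))))).
Check whether (h ==> ((!q) ==> q)) && ((!h) ==> ((!q) ==> q)) && flag implies it.
Every state satisfying the precondition satisfies the weakest precondition: the implication holds.
Answer: valid


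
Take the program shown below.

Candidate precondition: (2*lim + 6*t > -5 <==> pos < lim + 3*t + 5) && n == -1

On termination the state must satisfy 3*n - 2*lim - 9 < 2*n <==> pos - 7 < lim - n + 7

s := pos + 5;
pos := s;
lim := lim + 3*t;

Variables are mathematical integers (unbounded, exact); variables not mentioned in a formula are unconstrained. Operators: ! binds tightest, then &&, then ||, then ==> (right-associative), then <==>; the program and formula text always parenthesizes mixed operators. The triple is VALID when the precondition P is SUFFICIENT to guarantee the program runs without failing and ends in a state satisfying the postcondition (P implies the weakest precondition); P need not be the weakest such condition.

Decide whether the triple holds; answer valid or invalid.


Working backward. After the program, the postcondition 3*n - 2*lim - 9 < 2*n <==> pos - 7 < lim - n + 7 must hold; in canonical form it is n < 2*lim + 9 <==> n + pos < lim + 14.
Before lim := lim + 3*t: n < 2*lim + 6*t + 9 <==> n + pos < lim + 3*t + 14
Before pos := s: n < 2*lim + 6*t + 9 <==> n + s < lim + 3*t + 14
Before s := pos + 5: n < 2*lim + 6*t + 9 <==> n + pos < lim + 3*t + 9
The weakest precondition is n < 2*lim + 6*t + 9 <==> n + pos < lim + 3*t + 9.
Check whether (2*lim + 6*t > -5 <==> pos < lim + 3*t + 5) && n == -1 implies it.
Countermodel: at the initial state lim = -5, n = -1, pos = 0, t = 0, the precondition holds but the weakest precondition fails.
Answer: invalid


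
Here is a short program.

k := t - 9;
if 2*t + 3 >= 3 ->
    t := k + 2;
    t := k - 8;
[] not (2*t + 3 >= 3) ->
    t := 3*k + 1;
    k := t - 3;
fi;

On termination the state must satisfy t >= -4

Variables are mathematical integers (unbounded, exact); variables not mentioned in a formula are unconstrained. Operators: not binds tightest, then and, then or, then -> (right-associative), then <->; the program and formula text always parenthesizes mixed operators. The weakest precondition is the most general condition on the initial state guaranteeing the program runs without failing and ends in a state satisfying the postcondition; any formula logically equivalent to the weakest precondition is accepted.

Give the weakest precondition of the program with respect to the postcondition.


Working backward. After the program, t >= -4 must hold.
Then branch requires k >= 4; else branch requires 3*k >= -5.
Before the if: (2*t >= 0 -> k >= 4) and ((not (2*t >= 0)) -> 3*k >= -5)
Before k := t - 9: (2*t >= 0 -> t >= 13) and ((not (2*t >= 0)) -> 3*t >= 22)
Answer: WP = (2*t >= 0 -> t >= 13) and ((not (2*t >= 0)) -> 3*t >= 22)


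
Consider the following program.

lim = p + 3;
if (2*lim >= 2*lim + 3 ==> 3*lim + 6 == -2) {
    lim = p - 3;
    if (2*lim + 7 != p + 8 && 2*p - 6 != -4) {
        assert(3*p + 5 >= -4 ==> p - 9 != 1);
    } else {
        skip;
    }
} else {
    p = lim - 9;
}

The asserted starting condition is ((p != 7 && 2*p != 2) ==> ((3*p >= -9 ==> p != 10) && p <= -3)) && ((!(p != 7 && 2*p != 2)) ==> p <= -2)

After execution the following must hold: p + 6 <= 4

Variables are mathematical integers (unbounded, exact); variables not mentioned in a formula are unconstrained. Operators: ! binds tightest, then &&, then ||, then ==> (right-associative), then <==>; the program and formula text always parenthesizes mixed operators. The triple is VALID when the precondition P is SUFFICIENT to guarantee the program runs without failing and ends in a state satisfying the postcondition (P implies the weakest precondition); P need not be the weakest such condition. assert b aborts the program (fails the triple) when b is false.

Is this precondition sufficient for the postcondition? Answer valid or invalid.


Working backward. After the program, the postcondition p + 6 <= 4 must hold; in canonical form it is p <= -2.
Then branch requires ((p != 7 && 2*p != 2) ==> ((3*p >= -9 ==> p != 10) && p <= -2)) && ((!(p != 7 && 2*p != 2)) ==> p <= -2); else branch requires lim <= 7.
Before the if: ((p != 7 && 2*p != 2) ==> ((3*p >= -9 ==> p != 10) && p <= -2)) && ((!(p != 7 && 2*p != 2)) ==> p <= -2)
Before lim := p + 3: ((p != 7 && 2*p != 2) ==> ((3*p >= -9 ==> p != 10) && p <= -2)) && ((!(p != 7 && 2*p != 2)) ==> p <= -2)
The weakest precondition is ((p != 7 && 2*p != 2) ==> ((3*p >= -9 ==> p != 10) && p <= -2)) && ((!(p != 7 && 2*p != 2)) ==> p <= -2).
Check whether ((p != 7 && 2*p != 2) ==> ((3*p >= -9 ==> p != 10) && p <= -3)) && ((!(p != 7 && 2*p != 2)) ==> p <= -2) implies it.
Every state satisfying the precondition satisfies the weakest precondition: the implication holds.
Answer: valid


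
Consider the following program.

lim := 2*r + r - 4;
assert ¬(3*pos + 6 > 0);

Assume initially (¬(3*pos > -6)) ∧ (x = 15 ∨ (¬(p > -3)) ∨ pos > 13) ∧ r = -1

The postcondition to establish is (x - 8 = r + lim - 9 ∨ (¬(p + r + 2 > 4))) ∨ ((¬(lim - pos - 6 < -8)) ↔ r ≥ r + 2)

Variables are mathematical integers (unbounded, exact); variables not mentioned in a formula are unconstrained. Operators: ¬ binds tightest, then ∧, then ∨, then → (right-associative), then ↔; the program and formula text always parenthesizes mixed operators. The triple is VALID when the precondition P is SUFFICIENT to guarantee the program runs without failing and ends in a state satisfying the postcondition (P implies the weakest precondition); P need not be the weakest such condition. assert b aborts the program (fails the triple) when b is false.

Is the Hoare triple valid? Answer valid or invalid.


Working backward. After the program, the postcondition (x - 8 = r + lim - 9 ∨ (¬(p + r + 2 > 4))) ∨ ((¬(lim - pos - 6 < -8)) ↔ r ≥ r + 2) must hold; in canonical form it is x = lim + r - 1 ∨ (¬(p + r > 2)) ∨ lim < pos - 2.
Before assert ¬(3*pos + 6 > 0): (¬(3*pos > -6)) ∧ (x = lim + r - 1 ∨ (¬(p + r > 2)) ∨ lim < pos - 2)
Before lim := 2*r + r - 4: (¬(3*pos > -6)) ∧ (x = 4*r - 5 ∨ (¬(p + r > 2)) ∨ 3*r < pos + 2)
The weakest precondition is (¬(3*pos > -6)) ∧ (x = 4*r - 5 ∨ (¬(p + r > 2)) ∨ 3*r < pos + 2).
Check whether (¬(3*pos > -6)) ∧ (x = 15 ∨ (¬(p > -3)) ∨ pos > 13) ∧ r = -1 implies it.
Countermodel: at the initial state p = 4, pos = -5, r = -1, x = 15, the precondition holds but the weakest precondition fails.
Answer: invalid


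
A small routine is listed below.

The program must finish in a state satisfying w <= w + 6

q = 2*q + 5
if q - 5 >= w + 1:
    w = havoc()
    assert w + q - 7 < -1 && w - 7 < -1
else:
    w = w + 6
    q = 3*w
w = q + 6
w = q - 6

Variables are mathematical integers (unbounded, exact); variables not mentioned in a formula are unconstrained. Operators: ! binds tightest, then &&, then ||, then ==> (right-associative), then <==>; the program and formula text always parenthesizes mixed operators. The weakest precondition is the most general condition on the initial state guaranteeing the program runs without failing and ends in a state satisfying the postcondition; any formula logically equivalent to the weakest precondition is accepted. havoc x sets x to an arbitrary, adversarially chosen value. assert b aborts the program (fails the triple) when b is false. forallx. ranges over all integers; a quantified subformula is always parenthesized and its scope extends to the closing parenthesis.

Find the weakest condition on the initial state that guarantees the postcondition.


Working backward. After the program, the postcondition w <= w + 6 must hold; in canonical form it is true.
Before w := q - 6: true
Before w := q + 6: true
Then branch requires forall w_1. (q + w_1 < 6 && w_1 < 6); else branch requires true.
Before the if: q >= w + 6 ==> (forall w_1. (q + w_1 < 6 && w_1 < 6))
Before q := 2*q + 5: 2*q >= w + 1 ==> (forall w_1. (2*q + w_1 < 1 && w_1 < 6))
Answer: WP = 2*q >= w + 1 ==> (forall w_1. (2*q + w_1 < 1 && w_1 < 6))


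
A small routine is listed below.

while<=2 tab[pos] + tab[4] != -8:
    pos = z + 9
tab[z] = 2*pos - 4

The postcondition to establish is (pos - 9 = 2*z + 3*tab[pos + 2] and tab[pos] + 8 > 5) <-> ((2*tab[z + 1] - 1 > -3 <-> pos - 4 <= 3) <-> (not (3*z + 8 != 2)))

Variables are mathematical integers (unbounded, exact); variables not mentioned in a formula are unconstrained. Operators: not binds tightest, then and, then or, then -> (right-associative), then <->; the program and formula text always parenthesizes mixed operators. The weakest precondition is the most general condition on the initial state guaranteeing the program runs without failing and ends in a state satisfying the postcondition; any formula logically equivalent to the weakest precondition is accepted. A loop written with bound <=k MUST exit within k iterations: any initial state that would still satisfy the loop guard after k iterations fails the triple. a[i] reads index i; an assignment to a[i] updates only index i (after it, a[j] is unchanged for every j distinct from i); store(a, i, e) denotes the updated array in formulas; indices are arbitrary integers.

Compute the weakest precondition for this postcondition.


Working backward. After the program, the postcondition (pos - 9 = 2*z + 3*tab[pos + 2] and tab[pos] + 8 > 5) <-> ((2*tab[z + 1] - 1 > -3 <-> pos - 4 <= 3) <-> (not (3*z + 8 != 2))) must hold; in canonical form it is (pos = 3*tab[pos + 2] + 2*z + 9 and tab[pos] > -3) <-> ((2*tab[z + 1] > -2 <-> pos <= 7) <-> (not (3*z != -6))).
Before tab[z] := 2*pos - 4: (pos = 3*store(tab, z, 2*pos - 4)[pos + 2] + 2*z + 9 and store(tab, z, 2*pos - 4)[pos] > -3) <-> ((2*store(tab, z, 2*pos - 4)[z + 1] > -2 <-> pos <= 7) <-> (not (3*z != -6)))
Before the loop (bound <=2), unroll the exhaustion recursion (WP_0 = exit-now case; WP_j = one more guarded iteration, up to j = 2):
  WP_0: (not (tab[4] + tab[pos] != -8)) and ((pos = 3*store(tab, z, 2*pos - 4)[pos + 2] + 2*z + 9 and store(tab, z, 2*pos - 4)[pos] > -3) <-> ((2*store(tab, z, 2*pos - 4)[z + 1] > -2 <-> pos <= 7) <-> (not (3*z != -6))))
  WP_1: (tab[4] + tab[pos] != -8 -> ((not (tab[z + 9] + tab[4] != -8)) and ((3*store(tab, z, 2*z + 14)[z + 11] + z = 0 and store(tab, z, 2*z + 14)[z + 9] > -3) <-> ((2*store(tab, z, 2*z + 14)[z + 1] > -2 <-> z <= -2) <-> (not (3*z != -6)))))) and ((not (tab[4] + tab[pos] != -8)) -> ((pos = 3*store(tab, z, 2*pos - 4)[pos + 2] + 2*z + 9 and store(tab, z, 2*pos - 4)[pos] > -3) <-> ((2*store(tab, z, 2*pos - 4)[z + 1] > -2 <-> pos <= 7) <-> (not (3*z != -6)))))
  WP_2: (tab[4] + tab[pos] != -8 -> ((tab[z + 9] + tab[4] != -8 -> ((not (tab[z + 9] + tab[4] != -8)) and ((3*store(tab, z, 2*z + 14)[z + 11] + z = 0 and store(tab, z, 2*z + 14)[z + 9] > -3) <-> ((2*store(tab, z, 2*z + 14)[z + 1] > -2 <-> z <= -2) <-> (not (3*z != -6)))))) and ((not (tab[z + 9] + tab[4] != -8)) -> ((3*store(tab, z, 2*z + 14)[z + 11] + z = 0 and store(tab, z, 2*z + 14)[z + 9] > -3) <-> ((2*store(tab, z, 2*z + 14)[z + 1] > -2 <-> z <= -2) <-> (not (3*z != -6))))))) and ((not (tab[4] + tab[pos] != -8)) -> ((pos = 3*store(tab, z, 2*pos - 4)[pos + 2] + 2*z + 9 and store(tab, z, 2*pos - 4)[pos] > -3) <-> ((2*store(tab, z, 2*pos - 4)[z + 1] > -2 <-> pos <= 7) <-> (not (3*z != -6)))))
So before the loop: (tab[4] + tab[pos] != -8 -> ((tab[z + 9] + tab[4] != -8 -> ((not (tab[z + 9] + tab[4] != -8)) and ((3*store(tab, z, 2*z + 14)[z + 11] + z = 0 and store(tab, z, 2*z + 14)[z + 9] > -3) <-> ((2*store(tab, z, 2*z + 14)[z + 1] > -2 <-> z <= -2) <-> (not (3*z != -6)))))) and ((not (tab[z + 9] + tab[4] != -8)) -> ((3*store(tab, z, 2*z + 14)[z + 11] + z = 0 and store(tab, z, 2*z + 14)[z + 9] > -3) <-> ((2*store(tab, z, 2*z + 14)[z + 1] > -2 <-> z <= -2) <-> (not (3*z != -6))))))) and ((not (tab[4] + tab[pos] != -8)) -> ((pos = 3*store(tab, z, 2*pos - 4)[pos + 2] + 2*z + 9 and store(tab, z, 2*pos - 4)[pos] > -3) <-> ((2*store(tab, z, 2*pos - 4)[z + 1] > -2 <-> pos <= 7) <-> (not (3*z != -6)))))
Answer: WP = (tab[4] + tab[pos] != -8 -> ((tab[z + 9] + tab[4] != -8 -> ((not (tab[z + 9] + tab[4] != -8)) and ((3*store(tab, z, 2*z + 14)[z + 11] + z = 0 and store(tab, z, 2*z + 14)[z + 9] > -3) <-> ((2*store(tab, z, 2*z + 14)[z + 1] > -2 <-> z <= -2) <-> (not (3*z != -6)))))) and ((not (tab[z + 9] + tab[4] != -8)) -> ((3*store(tab, z, 2*z + 14)[z + 11] + z = 0 and store(tab, z, 2*z + 14)[z + 9] > -3) <-> ((2*store(tab, z, 2*z + 14)[z + 1] > -2 <-> z <= -2) <-> (not (3*z != -6))))))) and ((not (tab[4] + tab[pos] != -8)) -> ((pos = 3*store(tab, z, 2*pos - 4)[pos + 2] + 2*z + 9 and store(tab, z, 2*pos - 4)[pos] > -3) <-> ((2*store(tab, z, 2*pos - 4)[z + 1] > -2 <-> pos <= 7) <-> (not (3*z != -6)))))


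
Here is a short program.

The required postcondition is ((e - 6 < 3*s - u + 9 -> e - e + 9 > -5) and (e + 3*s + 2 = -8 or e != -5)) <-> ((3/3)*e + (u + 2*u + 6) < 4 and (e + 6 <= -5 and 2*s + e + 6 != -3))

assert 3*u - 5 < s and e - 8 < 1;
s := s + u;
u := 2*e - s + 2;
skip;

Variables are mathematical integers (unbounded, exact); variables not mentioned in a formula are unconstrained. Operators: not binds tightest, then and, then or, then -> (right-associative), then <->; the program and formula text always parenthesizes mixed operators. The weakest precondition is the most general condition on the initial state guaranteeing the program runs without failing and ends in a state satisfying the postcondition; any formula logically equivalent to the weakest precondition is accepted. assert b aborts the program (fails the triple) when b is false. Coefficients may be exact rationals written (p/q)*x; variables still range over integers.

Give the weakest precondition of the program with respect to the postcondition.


Working backward. After the program, the postcondition ((e - 6 < 3*s - u + 9 -> e - e + 9 > -5) and (e + 3*s + 2 = -8 or e != -5)) <-> ((3/3)*e + (u + 2*u + 6) < 4 and (e + 6 <= -5 and 2*s + e + 6 != -3)) must hold; in canonical form it is (e + 3*s = -10 or e != -5) <-> (e + 3*u < -2 and e <= -11 and e + 2*s != -9).
Before skip: (e + 3*s = -10 or e != -5) <-> (e + 3*u < -2 and e <= -11 and e + 2*s != -9)
Before u := 2*e - s + 2: (e + 3*s = -10 or e != -5) <-> (7*e < 3*s - 8 and e <= -11 and e + 2*s != -9)
Before s := s + u: (e + 3*s + 3*u = -10 or e != -5) <-> (7*e < 3*s + 3*u - 8 and e <= -11 and e + 2*s + 2*u != -9)
Before assert 3*u - 5 < s and e - 8 < 1: 3*u < s + 5 and e < 9 and ((e + 3*s + 3*u = -10 or e != -5) <-> (7*e < 3*s + 3*u - 8 and e <= -11 and e + 2*s + 2*u != -9))
Answer: WP = 3*u < s + 5 and e < 9 and ((e + 3*s + 3*u = -10 or e != -5) <-> (7*e < 3*s + 3*u - 8 and e <= -11 and e + 2*s + 2*u != -9))


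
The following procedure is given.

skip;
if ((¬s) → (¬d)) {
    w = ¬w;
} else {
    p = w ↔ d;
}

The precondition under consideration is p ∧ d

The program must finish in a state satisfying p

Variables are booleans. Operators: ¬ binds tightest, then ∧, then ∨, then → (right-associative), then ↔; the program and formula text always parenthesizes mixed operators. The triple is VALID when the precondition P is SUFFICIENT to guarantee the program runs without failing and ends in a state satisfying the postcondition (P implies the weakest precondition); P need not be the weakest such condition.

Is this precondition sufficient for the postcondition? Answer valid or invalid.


Working backward. After the program, p must hold.
Then branch requires p; else branch requires w ↔ d.
Before the if: (((¬s) → (¬d)) → p) ∧ ((¬((¬s) → (¬d))) → (w ↔ d))
Before skip: (((¬s) → (¬d)) → p) ∧ ((¬((¬s) → (¬d))) → (w ↔ d))
The weakest precondition is (((¬s) → (¬d)) → p) ∧ ((¬((¬s) → (¬d))) → (w ↔ d)).
Check whether p ∧ d implies it.
Countermodel: at the initial state d = true, p = true, s = false, w = false, the precondition holds but the weakest precondition fails.
Answer: invalid


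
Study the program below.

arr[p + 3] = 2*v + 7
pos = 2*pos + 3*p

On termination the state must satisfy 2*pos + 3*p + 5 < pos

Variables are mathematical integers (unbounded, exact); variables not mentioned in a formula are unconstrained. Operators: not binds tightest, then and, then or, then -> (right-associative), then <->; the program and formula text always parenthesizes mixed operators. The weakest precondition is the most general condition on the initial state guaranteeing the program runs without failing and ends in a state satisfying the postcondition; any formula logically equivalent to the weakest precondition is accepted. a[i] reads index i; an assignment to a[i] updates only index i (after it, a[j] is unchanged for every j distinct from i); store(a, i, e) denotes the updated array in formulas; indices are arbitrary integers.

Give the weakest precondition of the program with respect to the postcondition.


Working backward. After the program, the postcondition 2*pos + 3*p + 5 < pos must hold; in canonical form it is 3*p + pos < -5.
Before pos := 2*pos + 3*p: 6*p + 2*pos < -5
Before arr[p + 3] := 2*v + 7: 6*p + 2*pos < -5
Answer: WP = 6*p + 2*pos < -5


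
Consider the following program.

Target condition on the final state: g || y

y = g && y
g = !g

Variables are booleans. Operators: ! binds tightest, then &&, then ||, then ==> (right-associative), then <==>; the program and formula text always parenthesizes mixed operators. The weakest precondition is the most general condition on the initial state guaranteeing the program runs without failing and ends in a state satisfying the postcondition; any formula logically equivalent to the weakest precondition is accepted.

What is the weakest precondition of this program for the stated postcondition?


Working backward. After the program, g || y must hold.
Before g := !g: (!g) || y
Before y := g && y: (!g) || (g && y)
Answer: WP = (!g) || (g && y)


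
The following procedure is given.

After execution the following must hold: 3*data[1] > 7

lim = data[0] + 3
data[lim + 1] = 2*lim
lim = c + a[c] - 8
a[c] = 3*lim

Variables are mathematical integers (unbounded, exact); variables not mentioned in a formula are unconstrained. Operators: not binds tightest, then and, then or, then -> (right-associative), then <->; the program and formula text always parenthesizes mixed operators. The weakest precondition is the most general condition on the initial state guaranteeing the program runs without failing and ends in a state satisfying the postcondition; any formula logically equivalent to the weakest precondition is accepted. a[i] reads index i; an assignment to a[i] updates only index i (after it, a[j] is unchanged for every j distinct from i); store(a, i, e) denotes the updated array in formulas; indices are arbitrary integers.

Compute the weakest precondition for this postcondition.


Working backward. After the program, 3*data[1] > 7 must hold.
Before a[c] := 3*lim: 3*data[1] > 7
Before lim := c + a[c] - 8: 3*data[1] > 7
Before data[lim + 1] := 2*lim: 3*store(data, lim + 1, 2*lim)[1] > 7
Before lim := data[0] + 3: 3*store(data, data[0] + 4, 2*data[0] + 6)[1] > 7
Answer: WP = 3*store(data, data[0] + 4, 2*data[0] + 6)[1] > 7


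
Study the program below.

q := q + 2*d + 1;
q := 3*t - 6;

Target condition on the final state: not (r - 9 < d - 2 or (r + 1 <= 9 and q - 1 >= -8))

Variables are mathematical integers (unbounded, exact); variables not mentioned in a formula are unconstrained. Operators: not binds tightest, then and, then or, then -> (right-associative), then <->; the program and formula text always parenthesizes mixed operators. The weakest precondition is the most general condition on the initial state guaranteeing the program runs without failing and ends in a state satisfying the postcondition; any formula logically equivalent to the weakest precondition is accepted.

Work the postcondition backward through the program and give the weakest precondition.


Working backward. After the program, the postcondition not (r - 9 < d - 2 or (r + 1 <= 9 and q - 1 >= -8)) must hold; in canonical form it is not (r < d + 7 or (r <= 8 and q >= -7)).
Before q := 3*t - 6: not (r < d + 7 or (r <= 8 and 3*t >= -1))
Before q := q + 2*d + 1: not (r < d + 7 or (r <= 8 and 3*t >= -1))
Answer: WP = not (r < d + 7 or (r <= 8 and 3*t >= -1))


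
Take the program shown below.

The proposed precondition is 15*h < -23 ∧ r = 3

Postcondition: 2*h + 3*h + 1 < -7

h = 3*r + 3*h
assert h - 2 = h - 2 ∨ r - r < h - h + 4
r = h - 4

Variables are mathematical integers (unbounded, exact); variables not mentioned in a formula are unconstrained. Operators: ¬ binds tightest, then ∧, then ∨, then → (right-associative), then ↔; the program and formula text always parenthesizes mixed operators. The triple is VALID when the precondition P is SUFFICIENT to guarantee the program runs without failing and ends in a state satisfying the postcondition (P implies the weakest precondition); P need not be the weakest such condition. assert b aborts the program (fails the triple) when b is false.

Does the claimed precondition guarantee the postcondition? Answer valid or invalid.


Working backward. After the program, the postcondition 2*h + 3*h + 1 < -7 must hold; in canonical form it is 5*h < -8.
Before r := h - 4: 5*h < -8
Before assert h - 2 = h - 2 ∨ r - r < h - h + 4: 5*h < -8
Before h := 3*r + 3*h: 15*h + 15*r < -8
The weakest precondition is 15*h + 15*r < -8.
Check whether 15*h < -23 ∧ r = 3 implies it.
Countermodel: at the initial state h = -3, r = 3, the precondition holds but the weakest precondition fails.
Answer: invalid


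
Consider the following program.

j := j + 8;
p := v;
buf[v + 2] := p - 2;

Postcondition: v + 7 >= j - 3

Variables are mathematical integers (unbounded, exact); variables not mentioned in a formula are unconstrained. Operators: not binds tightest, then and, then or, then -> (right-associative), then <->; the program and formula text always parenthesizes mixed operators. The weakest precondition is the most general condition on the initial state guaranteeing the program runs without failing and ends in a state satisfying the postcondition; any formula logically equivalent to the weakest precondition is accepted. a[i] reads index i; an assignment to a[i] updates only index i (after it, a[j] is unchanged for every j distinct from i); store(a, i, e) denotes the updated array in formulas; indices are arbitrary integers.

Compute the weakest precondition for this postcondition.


Working backward. After the program, the postcondition v + 7 >= j - 3 must hold; in canonical form it is v >= j - 10.
Before buf[v + 2] := p - 2: v >= j - 10
Before p := v: v >= j - 10
Before j := j + 8: v >= j - 2
Answer: WP = v >= j - 2


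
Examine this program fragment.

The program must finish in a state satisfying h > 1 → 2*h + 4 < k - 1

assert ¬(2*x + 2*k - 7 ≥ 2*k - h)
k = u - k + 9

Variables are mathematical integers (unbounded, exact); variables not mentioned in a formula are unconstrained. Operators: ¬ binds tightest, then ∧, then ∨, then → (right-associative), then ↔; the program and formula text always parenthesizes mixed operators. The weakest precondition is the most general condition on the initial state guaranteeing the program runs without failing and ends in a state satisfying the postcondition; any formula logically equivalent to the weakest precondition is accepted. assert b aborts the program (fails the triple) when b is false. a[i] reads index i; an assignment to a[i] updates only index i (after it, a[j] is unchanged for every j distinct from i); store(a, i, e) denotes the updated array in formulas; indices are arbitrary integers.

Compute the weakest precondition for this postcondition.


Working backward. After the program, the postcondition h > 1 → 2*h + 4 < k - 1 must hold; in canonical form it is h > 1 → 2*h < k - 5.
Before k := u - k + 9: h > 1 → 2*h + k < u + 4
Before assert ¬(2*x + 2*k - 7 ≥ 2*k - h): (¬(h + 2*x ≥ 7)) ∧ (h > 1 → 2*h + k < u + 4)
Answer: WP = (¬(h + 2*x ≥ 7)) ∧ (h > 1 → 2*h + k < u + 4)


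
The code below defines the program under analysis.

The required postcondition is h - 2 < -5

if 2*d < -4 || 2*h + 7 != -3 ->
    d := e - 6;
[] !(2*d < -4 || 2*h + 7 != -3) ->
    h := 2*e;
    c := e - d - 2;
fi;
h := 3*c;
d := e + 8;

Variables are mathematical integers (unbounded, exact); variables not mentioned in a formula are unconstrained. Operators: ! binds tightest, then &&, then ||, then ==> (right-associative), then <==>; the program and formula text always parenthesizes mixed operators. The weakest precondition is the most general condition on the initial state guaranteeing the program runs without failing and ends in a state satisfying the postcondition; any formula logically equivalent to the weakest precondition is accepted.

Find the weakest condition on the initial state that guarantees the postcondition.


Working backward. After the program, the postcondition h - 2 < -5 must hold; in canonical form it is h < -3.
Before d := e + 8: h < -3
Before h := 3*c: 3*c < -3
Then branch requires 3*c < -3; else branch requires 3*e < 3*d + 3.
Before the if: ((2*d < -4 || 2*h != -10) ==> 3*c < -3) && ((!(2*d < -4 || 2*h != -10)) ==> 3*e < 3*d + 3)
Answer: WP = ((2*d < -4 || 2*h != -10) ==> 3*c < -3) && ((!(2*d < -4 || 2*h != -10)) ==> 3*e < 3*d + 3)
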